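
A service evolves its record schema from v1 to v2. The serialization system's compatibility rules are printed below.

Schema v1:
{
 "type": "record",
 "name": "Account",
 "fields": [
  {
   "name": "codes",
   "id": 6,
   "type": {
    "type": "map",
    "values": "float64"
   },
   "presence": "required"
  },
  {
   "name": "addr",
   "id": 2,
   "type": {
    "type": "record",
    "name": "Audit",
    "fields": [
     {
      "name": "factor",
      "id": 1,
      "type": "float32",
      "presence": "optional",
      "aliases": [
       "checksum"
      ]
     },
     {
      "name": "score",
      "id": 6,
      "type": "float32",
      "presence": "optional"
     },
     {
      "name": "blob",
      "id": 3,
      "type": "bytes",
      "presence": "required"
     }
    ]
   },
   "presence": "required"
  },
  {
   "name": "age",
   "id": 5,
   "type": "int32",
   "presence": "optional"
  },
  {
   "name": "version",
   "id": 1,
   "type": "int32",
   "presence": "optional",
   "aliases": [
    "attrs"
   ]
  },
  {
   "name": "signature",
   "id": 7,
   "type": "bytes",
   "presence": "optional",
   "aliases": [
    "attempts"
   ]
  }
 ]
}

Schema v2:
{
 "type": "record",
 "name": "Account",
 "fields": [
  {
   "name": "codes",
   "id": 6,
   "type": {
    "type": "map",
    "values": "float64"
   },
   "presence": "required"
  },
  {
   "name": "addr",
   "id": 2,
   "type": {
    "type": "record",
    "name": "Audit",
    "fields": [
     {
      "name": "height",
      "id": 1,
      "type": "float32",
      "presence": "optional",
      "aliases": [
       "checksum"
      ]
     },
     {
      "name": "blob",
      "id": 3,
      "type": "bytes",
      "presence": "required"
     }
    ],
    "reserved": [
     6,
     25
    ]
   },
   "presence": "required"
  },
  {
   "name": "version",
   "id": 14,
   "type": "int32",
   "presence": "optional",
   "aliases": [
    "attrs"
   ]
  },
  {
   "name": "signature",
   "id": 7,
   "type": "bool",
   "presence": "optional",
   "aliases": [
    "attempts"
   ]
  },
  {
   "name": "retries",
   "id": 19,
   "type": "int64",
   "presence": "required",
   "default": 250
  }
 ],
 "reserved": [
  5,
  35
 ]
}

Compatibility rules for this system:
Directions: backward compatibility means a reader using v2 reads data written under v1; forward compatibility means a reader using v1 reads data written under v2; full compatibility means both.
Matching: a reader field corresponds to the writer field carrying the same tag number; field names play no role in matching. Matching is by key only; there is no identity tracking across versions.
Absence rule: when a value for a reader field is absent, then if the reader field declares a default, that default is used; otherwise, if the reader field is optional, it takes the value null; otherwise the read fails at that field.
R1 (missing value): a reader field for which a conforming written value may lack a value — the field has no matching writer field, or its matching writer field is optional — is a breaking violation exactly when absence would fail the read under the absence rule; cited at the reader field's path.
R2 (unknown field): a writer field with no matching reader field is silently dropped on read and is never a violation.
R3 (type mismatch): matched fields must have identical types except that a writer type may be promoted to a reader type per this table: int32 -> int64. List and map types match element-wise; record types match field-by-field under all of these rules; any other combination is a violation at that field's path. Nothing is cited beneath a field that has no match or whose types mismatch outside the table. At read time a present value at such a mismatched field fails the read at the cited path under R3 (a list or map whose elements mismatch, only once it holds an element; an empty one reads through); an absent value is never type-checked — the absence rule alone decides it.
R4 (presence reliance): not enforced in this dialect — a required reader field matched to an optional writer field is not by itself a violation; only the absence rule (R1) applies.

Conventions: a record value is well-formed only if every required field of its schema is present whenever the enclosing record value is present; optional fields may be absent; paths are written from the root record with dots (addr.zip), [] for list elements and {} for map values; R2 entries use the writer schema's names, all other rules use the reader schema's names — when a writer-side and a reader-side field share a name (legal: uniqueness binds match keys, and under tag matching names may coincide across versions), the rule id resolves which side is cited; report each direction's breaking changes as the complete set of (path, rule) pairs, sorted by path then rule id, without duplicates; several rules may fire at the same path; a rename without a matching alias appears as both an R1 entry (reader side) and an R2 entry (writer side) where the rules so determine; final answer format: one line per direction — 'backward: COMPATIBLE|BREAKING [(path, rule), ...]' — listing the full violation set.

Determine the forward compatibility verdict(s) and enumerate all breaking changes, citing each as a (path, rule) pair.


forward: BREAKING [(signature, R3)]

in Account below, arrows point writer -> reader
forward analysis of Account with v1 as reader and v2 as writer:
  codes: map<string, float64> -> map<string, float64>, writer required; from codes
  addr: Audit -> Audit, writer required; from addr
  age: no writer-side match
  version: no writer-side match
  signature: bool -> bytes, writer optional; from signature
  writer field version has no reader counterpart
  writer field retries has no reader counterpart
  addr.factor: float32 -> float32, writer optional; from addr.height
  addr.score: no writer-side match
  addr.blob: bytes -> bytes, writer required; from addr.blob
  rule R3 violated at signature
  => forward: BREAKING (1)
the rest of the Account diff is inert for this question:
  removed field age from record Account (its key 5 joins the reserved list) -> no rule fires on it in Account's dialect; the asked verdict holds
  renamed field factor to height in record Audit -> no rule fires on it in Account's dialect; the asked verdict holds
  removed field score from record Audit (its key 6 joins the reserved list) -> no rule fires on it in Account's dialect; the asked verdict holds
  field version in record Account: tag 1 changed to 14 -> no rule fires on it in Account's dialect; the asked verdict holds
  added field retries to record Account: required int64, tag 19, default 250 (in v2 it sits last) -> no rule fires on it in Account's dialect; the asked verdict holds


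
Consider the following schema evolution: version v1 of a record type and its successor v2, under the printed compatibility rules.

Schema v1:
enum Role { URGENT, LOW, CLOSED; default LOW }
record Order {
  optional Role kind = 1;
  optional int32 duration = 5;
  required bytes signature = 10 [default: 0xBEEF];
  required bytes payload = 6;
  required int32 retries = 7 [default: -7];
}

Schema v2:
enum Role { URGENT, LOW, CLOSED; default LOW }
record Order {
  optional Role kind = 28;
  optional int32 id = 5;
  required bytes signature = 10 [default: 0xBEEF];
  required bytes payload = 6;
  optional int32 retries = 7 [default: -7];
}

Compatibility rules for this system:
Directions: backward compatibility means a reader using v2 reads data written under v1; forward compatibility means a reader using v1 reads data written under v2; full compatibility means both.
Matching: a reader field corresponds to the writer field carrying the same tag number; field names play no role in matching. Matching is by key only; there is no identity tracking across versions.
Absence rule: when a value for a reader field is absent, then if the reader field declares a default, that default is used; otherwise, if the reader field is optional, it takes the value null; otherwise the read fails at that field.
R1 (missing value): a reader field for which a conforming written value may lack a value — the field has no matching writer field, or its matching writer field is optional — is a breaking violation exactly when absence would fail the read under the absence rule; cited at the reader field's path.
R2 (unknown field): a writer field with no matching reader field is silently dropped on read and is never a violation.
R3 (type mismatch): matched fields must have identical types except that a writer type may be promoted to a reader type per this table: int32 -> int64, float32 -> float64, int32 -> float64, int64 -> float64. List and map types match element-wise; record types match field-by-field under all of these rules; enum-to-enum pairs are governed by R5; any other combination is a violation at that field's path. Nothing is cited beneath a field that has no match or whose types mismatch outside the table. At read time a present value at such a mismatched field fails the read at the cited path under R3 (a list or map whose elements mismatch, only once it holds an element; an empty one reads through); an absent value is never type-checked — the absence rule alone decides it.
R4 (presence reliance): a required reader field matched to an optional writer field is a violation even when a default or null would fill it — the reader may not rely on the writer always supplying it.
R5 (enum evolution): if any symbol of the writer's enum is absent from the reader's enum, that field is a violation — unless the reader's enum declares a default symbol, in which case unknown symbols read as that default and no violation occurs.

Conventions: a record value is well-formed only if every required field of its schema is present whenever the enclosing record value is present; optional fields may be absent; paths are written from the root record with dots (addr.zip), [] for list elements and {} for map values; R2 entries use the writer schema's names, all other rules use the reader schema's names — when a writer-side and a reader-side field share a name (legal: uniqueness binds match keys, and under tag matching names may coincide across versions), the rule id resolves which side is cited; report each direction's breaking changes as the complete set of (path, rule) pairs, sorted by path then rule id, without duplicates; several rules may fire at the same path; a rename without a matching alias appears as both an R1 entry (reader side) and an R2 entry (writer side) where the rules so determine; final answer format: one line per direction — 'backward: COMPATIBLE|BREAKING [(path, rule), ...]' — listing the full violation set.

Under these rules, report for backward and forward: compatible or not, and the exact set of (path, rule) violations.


backward: COMPATIBLE []; forward: BREAKING [(retries, R4)]

arrows below run writer -> reader for Order
backward analysis of Order with v2 as reader and v1 as writer:
  kind: no writer match
  id <- duration (int32 -> int32, writer optional)
  signature <- signature (bytes -> bytes, writer required)
  payload <- payload (bytes -> bytes, writer required)
  retries <- retries (int32 -> int32, writer required)
  writer field kind has no reader counterpart
  => no violations; backward on Order: COMPATIBLE
forward analysis of Order with v1 as reader and v2 as writer:
  kind: no writer match
  duration <- id (int32 -> int32, writer optional)
  signature <- signature (bytes -> bytes, writer required)
  payload <- payload (bytes -> bytes, writer required)
  retries <- retries (int32 -> int32, writer optional)
  writer field kind has no reader counterpart
  breaking: (retries, R4)
  => forward verdict for Order: BREAKING, 1 violation(s)


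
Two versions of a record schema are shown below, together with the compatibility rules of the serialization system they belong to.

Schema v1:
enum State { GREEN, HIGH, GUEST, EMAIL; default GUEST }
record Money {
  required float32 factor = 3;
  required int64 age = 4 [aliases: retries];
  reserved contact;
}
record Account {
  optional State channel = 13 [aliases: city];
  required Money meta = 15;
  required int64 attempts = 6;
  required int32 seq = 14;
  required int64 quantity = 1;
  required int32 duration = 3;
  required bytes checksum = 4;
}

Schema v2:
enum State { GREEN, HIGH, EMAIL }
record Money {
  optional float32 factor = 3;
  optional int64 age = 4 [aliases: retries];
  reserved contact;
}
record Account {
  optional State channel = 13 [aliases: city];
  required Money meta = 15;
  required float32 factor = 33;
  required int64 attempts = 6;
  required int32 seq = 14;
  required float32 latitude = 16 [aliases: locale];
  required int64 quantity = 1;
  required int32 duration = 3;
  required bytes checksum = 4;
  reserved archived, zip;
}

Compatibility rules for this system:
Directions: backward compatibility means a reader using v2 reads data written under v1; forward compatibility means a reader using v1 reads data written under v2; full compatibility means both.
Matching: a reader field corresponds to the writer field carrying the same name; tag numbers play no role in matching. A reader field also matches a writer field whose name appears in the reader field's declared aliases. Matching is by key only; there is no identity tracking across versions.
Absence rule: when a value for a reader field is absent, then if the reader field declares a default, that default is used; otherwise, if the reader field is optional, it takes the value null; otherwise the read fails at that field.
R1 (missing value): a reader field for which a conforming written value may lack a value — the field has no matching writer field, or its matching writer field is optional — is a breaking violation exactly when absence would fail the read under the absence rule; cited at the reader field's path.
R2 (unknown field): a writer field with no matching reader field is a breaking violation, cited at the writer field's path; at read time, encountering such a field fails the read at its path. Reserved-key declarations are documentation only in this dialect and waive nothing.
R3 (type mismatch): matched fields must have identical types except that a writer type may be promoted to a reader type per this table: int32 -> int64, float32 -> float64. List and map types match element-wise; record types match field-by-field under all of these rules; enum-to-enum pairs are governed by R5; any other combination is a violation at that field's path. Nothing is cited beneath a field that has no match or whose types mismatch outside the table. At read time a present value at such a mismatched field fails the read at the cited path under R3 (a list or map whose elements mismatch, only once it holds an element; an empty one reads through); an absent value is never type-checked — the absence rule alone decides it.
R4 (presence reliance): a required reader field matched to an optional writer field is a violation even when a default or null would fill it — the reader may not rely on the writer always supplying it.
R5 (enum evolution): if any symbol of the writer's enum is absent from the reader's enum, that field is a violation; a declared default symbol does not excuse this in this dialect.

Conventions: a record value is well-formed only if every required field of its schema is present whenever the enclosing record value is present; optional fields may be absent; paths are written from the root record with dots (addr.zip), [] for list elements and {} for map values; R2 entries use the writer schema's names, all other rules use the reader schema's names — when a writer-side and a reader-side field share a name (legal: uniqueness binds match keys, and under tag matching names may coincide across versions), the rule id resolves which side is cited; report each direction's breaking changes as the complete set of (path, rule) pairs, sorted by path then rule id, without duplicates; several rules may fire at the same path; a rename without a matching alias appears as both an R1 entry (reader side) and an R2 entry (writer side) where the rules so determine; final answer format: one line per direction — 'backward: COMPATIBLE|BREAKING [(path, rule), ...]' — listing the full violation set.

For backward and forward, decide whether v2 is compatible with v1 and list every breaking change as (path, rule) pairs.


backward: BREAKING [(channel, R5), (factor, R1), (latitude, R1)]; forward: BREAKING [(factor, R2), (latitude, R2), (meta.age, R1), (meta.age, R4), (meta.factor, R1), (meta.factor, R4)]

in Account below, arrows point writer -> reader
backward for Account (reader v2, writer v1):
  channel: State -> State, writer optional; from channel
  meta: Money -> Money, writer required; from meta
  factor has no writer counterpart
  attempts: int64 -> int64, writer required; from attempts
  seq: int32 -> int32, writer required; from seq
  latitude has no writer counterpart
  quantity: int64 -> int64, writer required; from quantity
  duration: int32 -> int32, writer required; from duration
  checksum: bytes -> bytes, writer required; from checksum
  meta.factor: float32 -> float32, writer required; from meta.factor
  meta.age: int64 -> int64, writer required; from meta.age
  violation R5 at channel
  violation R1 at factor
  violation R1 at latitude
  => backward verdict for Account: BREAKING, 3 violation(s)
forward for Account (reader v1, writer v2):
  channel: State -> State, writer optional; from channel
  meta: Money -> Money, writer required; from meta
  attempts: int64 -> int64, writer required; from attempts
  seq: int32 -> int32, writer required; from seq
  quantity: int64 -> int64, writer required; from quantity
  duration: int32 -> int32, writer required; from duration
  checksum: bytes -> bytes, writer required; from checksum
  leftover writer field: factor
  leftover writer field: latitude
  meta.factor: float32 -> float32, writer optional; from meta.factor
  meta.age: int64 -> int64, writer optional; from meta.age
  violation R2 at factor
  violation R2 at latitude
  violation R1 at meta.age
  violation R4 at meta.age
  violation R1 at meta.factor
  violation R4 at meta.factor
  => forward verdict for Account: BREAKING, 6 violation(s)


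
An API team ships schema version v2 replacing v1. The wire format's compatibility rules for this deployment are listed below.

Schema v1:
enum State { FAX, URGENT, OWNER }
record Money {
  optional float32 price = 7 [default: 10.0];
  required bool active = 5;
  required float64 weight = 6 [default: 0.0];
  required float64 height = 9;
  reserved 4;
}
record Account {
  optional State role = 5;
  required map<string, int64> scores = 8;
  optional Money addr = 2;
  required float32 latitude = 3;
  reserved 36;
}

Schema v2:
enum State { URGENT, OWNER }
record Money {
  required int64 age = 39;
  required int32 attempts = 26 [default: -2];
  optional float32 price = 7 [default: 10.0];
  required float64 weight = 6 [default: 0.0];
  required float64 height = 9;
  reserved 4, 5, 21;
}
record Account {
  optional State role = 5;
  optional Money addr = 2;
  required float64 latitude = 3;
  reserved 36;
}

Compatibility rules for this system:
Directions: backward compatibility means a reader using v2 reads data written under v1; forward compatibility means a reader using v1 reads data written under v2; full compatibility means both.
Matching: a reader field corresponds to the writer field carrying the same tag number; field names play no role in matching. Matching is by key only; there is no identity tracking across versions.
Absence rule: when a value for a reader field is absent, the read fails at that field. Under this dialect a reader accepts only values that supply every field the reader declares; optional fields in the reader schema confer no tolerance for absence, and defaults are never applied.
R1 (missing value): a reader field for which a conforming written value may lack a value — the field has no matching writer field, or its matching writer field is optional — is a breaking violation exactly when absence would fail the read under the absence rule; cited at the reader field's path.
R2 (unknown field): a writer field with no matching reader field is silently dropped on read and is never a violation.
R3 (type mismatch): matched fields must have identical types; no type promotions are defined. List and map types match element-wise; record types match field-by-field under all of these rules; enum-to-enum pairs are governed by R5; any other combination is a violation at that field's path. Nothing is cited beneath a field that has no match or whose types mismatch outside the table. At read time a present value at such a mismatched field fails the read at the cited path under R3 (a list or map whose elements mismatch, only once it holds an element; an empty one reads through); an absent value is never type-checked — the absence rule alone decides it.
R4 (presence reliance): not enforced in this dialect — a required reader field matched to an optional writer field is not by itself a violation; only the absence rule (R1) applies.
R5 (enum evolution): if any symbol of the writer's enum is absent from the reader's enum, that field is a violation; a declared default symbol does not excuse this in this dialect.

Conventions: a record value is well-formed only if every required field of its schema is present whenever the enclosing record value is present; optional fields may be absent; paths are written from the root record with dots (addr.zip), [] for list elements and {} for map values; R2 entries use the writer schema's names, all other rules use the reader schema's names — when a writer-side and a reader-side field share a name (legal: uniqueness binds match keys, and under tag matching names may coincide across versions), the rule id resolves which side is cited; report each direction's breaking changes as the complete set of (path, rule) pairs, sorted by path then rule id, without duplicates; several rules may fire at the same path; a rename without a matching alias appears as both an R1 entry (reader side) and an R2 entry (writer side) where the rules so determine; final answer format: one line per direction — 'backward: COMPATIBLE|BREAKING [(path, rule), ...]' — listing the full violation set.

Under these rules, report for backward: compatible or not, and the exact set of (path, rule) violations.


backward: BREAKING [(addr, R1), (addr.age, R1), (addr.attempts, R1), (addr.price, R1), (latitude, R3), (role, R1), (role, R5)]

in Account below, arrows point writer -> reader
backward on Account — v2 reading data written by v1:
  State -> State, writer optional: role aligns to role
  Money -> Money, writer optional: addr aligns to addr
  float32 -> float64, writer required: latitude aligns to latitude
  leftover writer field: scores
  addr.age has no writer counterpart
  addr.attempts has no writer counterpart
  float32 -> float32, writer optional: addr.price aligns to addr.price
  float64 -> float64, writer required: addr.weight aligns to addr.weight
  float64 -> float64, writer required: addr.height aligns to addr.height
  leftover writer field: addr.active
  violation R1 at addr
  violation R1 at addr.age
  violation R1 at addr.attempts
  violation R1 at addr.price
  violation R3 at latitude
  violation R1 at role
  violation R5 at role
  => 7 violation(s): backward is BREAKING for Account
diffs on Account not affecting the asked answer:
  removed field scores from record Account -> affects forward compatibility only, which is not asked
  removed field active from record Money (its key 5 joins the reserved list) -> affects forward compatibility only, which is not asked


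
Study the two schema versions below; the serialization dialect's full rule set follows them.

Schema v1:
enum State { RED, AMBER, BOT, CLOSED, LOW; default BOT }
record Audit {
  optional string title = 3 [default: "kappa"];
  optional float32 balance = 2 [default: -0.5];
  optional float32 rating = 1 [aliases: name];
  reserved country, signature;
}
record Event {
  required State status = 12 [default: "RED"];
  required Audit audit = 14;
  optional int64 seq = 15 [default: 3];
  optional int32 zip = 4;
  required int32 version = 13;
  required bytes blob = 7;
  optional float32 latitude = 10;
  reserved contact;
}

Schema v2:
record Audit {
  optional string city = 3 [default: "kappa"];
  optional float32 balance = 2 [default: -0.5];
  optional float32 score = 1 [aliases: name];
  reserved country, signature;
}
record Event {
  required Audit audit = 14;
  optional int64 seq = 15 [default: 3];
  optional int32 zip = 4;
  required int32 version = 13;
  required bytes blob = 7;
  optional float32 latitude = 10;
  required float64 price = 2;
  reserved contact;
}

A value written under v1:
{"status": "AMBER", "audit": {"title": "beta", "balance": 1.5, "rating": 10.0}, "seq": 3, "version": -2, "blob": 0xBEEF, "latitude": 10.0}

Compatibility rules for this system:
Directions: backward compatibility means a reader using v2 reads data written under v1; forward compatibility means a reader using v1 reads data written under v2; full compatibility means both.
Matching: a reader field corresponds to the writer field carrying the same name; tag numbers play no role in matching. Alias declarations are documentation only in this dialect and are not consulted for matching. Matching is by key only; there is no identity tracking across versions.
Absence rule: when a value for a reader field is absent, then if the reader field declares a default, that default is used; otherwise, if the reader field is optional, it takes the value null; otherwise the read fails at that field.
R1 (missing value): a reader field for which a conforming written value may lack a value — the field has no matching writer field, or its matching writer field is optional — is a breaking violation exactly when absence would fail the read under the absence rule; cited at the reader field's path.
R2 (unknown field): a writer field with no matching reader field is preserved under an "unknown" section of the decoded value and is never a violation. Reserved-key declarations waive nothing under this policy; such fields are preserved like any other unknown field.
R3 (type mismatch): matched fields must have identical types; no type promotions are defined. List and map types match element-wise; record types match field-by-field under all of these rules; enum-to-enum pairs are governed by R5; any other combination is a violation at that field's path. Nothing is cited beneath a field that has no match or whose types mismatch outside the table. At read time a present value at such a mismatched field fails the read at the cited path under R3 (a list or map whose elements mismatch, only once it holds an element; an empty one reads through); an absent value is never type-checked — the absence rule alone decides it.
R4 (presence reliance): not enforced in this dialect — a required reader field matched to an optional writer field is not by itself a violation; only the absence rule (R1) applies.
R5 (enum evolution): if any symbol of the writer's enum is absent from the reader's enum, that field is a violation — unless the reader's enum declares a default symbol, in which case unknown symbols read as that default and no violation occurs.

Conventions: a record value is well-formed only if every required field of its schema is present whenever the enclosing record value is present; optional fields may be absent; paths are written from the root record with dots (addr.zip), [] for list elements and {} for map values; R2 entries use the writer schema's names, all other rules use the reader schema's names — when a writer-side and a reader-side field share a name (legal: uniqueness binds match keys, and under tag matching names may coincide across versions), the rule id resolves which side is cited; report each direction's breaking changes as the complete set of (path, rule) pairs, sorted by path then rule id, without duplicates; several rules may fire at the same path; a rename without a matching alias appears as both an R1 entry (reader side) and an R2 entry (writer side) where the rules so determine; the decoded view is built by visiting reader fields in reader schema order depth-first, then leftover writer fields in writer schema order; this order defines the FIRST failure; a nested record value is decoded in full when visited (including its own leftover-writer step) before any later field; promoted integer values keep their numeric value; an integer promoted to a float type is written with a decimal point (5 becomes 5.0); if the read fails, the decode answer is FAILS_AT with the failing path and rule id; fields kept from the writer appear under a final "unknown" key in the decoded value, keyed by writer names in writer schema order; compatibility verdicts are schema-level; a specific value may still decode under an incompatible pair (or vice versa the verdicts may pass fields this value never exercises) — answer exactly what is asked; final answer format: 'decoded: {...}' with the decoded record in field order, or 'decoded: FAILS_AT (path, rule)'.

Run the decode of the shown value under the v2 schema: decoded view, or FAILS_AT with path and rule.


decoded: FAILS_AT (price, R1)

the writer's type comes first in each Event pair
decode walk for Event under reader schema v2:
  audit.city := "kappa" (absent -> default)
  audit.balance := 1.5
  audit.score := null (absent, optional -> null)
  writer audit.title: kept under "unknown"
  writer audit.rating: kept under "unknown"
  seq := 3
  zip := null (absent, optional -> null)
  version := -2
  blob := 0xBEEF
  latitude := 10.0
  read fails at price under R1 (no fill)
  => FAILS_AT (price, R1)
checking off the Event differences that do not matter here:
  removed field status from record Event -> no rule fires on it and the decoded Event view is identical with or without it
  renamed field rating to score in record Audit -> no rule fires on it and the decoded Event view is identical with or without it
  renamed field title to city in record Audit -> no rule fires on it and the decoded Event view is identical with or without it


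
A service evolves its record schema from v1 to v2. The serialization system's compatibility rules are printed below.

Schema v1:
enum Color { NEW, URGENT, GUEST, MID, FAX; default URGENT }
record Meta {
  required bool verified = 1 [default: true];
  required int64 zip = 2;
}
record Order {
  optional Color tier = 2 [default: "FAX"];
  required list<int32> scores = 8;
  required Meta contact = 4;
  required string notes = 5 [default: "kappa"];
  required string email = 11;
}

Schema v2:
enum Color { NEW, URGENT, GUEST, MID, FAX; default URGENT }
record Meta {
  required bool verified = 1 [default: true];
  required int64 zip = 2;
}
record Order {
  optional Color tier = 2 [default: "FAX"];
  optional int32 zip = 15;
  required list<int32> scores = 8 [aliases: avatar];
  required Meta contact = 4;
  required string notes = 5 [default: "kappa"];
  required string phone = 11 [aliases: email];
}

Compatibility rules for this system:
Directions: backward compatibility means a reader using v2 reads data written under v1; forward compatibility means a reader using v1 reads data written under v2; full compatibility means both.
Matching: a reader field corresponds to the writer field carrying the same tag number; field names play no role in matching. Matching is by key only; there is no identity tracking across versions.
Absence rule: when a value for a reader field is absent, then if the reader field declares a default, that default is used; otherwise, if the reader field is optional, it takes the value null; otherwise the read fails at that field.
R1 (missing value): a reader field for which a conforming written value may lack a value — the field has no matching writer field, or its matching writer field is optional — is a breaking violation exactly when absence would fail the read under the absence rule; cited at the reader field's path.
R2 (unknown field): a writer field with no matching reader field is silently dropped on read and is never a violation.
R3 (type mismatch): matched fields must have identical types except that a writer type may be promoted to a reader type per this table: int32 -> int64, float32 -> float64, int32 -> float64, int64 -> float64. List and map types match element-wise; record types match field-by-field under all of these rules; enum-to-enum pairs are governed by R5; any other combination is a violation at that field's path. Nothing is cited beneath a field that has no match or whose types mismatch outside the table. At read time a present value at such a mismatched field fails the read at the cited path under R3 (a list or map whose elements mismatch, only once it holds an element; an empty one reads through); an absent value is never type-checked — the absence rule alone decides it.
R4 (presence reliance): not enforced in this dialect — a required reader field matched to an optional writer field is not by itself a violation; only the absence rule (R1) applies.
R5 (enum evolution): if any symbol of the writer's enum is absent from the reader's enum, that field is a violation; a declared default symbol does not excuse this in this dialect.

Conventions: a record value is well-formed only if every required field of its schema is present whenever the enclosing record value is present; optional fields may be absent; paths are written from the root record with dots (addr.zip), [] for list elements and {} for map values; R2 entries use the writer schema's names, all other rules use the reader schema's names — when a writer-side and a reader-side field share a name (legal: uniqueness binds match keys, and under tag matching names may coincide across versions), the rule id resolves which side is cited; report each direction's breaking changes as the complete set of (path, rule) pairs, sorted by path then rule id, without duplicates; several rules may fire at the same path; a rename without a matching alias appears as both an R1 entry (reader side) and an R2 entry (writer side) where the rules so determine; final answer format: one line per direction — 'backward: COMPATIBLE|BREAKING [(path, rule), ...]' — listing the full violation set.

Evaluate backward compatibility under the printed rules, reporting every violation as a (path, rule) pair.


backward: COMPATIBLE []

in Order below, arrows point writer -> reader
backward analysis of Order with v2 as reader and v1 as writer:
  tier: paired with writer tier (Color -> Color; writer optional)
  zip: no writer match
  scores: paired with writer scores (list<int32> -> list<int32>; writer required)
  contact: paired with writer contact (Meta -> Meta; writer required)
  notes: paired with writer notes (string -> string; writer required)
  phone: paired with writer email (string -> string; writer required)
  contact.verified: paired with writer contact.verified (bool -> bool; writer required)
  contact.zip: paired with writer contact.zip (int64 -> int64; writer required)
  => no violations; backward on Order: COMPATIBLE
diffs on Order not affecting the asked answer:
  added field zip to record Order: optional int32, tag 15 (in v2 it sits immediately before scores) -> triggers nothing under Order's printed rules — same verdict
  renamed field email to phone in record Order (alias email declared on the renamed field) -> triggers nothing under Order's printed rules — same verdict


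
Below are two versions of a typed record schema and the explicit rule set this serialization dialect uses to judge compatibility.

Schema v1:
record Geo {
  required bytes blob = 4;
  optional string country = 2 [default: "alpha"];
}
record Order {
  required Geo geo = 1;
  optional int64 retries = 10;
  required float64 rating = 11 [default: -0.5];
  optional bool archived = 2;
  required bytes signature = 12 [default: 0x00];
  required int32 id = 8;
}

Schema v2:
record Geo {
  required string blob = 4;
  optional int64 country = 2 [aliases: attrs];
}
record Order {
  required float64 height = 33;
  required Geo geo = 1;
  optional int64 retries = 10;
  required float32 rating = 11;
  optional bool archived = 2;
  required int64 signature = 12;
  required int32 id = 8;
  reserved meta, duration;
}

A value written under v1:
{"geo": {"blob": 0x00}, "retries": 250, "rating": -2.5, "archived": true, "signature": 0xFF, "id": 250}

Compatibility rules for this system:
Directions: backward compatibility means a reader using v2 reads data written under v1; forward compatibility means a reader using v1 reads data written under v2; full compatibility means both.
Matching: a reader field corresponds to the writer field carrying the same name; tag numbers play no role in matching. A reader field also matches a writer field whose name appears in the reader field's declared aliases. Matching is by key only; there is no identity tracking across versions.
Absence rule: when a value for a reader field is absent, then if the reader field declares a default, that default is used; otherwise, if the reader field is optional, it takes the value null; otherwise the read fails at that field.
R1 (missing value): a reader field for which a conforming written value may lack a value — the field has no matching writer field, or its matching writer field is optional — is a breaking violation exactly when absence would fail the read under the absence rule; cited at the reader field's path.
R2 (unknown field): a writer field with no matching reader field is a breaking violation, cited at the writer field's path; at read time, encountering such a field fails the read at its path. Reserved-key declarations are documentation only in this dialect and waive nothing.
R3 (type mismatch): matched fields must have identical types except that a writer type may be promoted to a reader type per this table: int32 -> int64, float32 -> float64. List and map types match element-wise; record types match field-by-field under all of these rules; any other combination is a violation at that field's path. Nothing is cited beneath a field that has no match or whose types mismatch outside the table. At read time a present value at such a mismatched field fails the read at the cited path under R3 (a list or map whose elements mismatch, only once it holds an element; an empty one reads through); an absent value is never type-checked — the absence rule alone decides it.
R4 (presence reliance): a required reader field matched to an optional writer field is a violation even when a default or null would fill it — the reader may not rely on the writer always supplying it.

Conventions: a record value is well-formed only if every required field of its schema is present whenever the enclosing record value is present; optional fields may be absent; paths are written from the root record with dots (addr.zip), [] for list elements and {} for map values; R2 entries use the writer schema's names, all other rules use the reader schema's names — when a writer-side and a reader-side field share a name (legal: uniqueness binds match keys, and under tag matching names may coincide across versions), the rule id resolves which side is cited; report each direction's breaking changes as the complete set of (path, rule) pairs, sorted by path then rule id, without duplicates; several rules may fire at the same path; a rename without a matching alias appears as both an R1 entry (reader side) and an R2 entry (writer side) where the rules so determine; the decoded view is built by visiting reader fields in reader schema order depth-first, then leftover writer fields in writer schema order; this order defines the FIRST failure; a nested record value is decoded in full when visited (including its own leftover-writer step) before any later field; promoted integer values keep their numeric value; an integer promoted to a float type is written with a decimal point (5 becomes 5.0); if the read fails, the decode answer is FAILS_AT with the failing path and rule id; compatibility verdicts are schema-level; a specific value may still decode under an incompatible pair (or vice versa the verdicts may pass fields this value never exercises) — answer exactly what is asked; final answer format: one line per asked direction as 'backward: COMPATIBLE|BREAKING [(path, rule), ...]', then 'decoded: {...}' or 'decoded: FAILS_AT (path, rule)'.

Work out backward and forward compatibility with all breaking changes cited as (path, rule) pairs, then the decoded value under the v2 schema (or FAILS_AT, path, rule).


arrows below run writer -> reader for Order
backward pass over Order, reader schema v2, writer schema v1:
  no writer field matches reader height
  Geo -> Geo, writer required: geo aligns to geo
  int64 -> int64, writer optional: retries aligns to retries
  float64 -> float32, writer required: rating aligns to rating
  bool -> bool, writer optional: archived aligns to archived
  bytes -> int64, writer required: signature aligns to signature
  int32 -> int32, writer required: id aligns to id
  bytes -> string, writer required: geo.blob aligns to geo.blob
  string -> int64, writer optional: geo.country aligns to geo.country
  breaking: (geo.blob, R3)
  breaking: (geo.country, R3)
  breaking: (height, R1)
  breaking: (rating, R3)
  breaking: (signature, R3)
  => backward verdict for Order: BREAKING, 5 violation(s)
forward pass over Order, reader schema v1, writer schema v2:
  Geo -> Geo, writer required: geo aligns to geo
  int64 -> int64, writer optional: retries aligns to retries
  float32 -> float64, writer required: rating aligns to rating
  bool -> bool, writer optional: archived aligns to archived
  int64 -> bytes, writer required: signature aligns to signature
  int32 -> int32, writer required: id aligns to id
  writer field height has no reader counterpart
  string -> bytes, writer required: geo.blob aligns to geo.blob
  int64 -> string, writer optional: geo.country aligns to geo.country
  breaking: (geo.blob, R3)
  breaking: (geo.country, R3)
  breaking: (height, R2)
  breaking: (signature, R3)
  => forward verdict for Order: BREAKING, 4 violation(s)
decode walk for Order under reader schema v2:
  read fails at height under R1 (no fill)
  => FAILS_AT (height, R1)

backward: BREAKING [(geo.blob, R3), (geo.country, R3), (height, R1), (rating, R3), (signature, R3)]; forward: BREAKING [(geo.blob, R3), (geo.country, R3), (height, R2), (signature, R3)]; decoded: FAILS_AT (height, R1)
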